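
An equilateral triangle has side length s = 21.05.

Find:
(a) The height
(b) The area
(a) The height splits the triangle into two 30-60-90 halves: h = s·√3/2 = 21.05·1.73205/2 ≈ 36.4597/2 ≈ 18.2298
(b) Area = (√3/4)·s² = (√3/4)·21.05² = (√3/4)·443.1025 ≈ 0.433013·443.1025 ≈ 191.869

Height = 18.23, Area = 191.9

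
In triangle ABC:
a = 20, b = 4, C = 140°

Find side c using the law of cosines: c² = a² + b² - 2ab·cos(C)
c² = 20² + 4² − 2·20·4·cos(140°)
cos(140°) ≈ -0.766044
c² ≈ 400 + 16 − 160·(-0.766044) ≈ 416 + 122.567 ≈ 538.567
c ≈ √538.567 ≈ 23.207

c = 23.21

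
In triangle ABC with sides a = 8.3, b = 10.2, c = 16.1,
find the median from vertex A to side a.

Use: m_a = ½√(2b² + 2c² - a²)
m_a = ½√(2·10.2² + 2·16.1² − 8.3²) = ½√(2·104.04 + 2·259.21 − 68.89) = ½√(208.08 + 518.42 − 68.89) = ½√657.61
√657.61 ≈ 25.6439, so m_a ≈ 12.822

m_a = 12.82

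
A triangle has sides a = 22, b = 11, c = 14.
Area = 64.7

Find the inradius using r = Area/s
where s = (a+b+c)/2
s = (22 + 11 + 14)/2 = 47/2 = 23.5
r = Area/s = 64.7/23.5 ≈ 2.75319

r = 2.753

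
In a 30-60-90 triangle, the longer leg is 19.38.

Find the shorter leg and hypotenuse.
In a 30-60-90 triangle the sides are in ratio 1 : √3 : 2, so short leg = long leg/√3 and hypotenuse = 2·(short leg).
Short leg = 19.38/√3 ≈ 19.38/1.73205 ≈ 11.189
Hypotenuse = 2·11.189 ≈ 22.3781

Short leg = 11.19, Hypotenuse = 22.38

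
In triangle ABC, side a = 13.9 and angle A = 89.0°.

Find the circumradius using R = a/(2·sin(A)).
R = a/(2·sin(A)) = 13.9/(2·sin(89.0°))
sin(89.0°) ≈ 0.999848
R ≈ 13.9/(2·0.999848) = 13.9/1.9997 ≈ 6.95106

R = 6.951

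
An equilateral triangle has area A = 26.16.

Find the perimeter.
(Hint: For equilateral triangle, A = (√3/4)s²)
A = (√3/4)s²  ⇒  s² = 4A/√3 = 4·26.16/√3 = 104.64/1.73205 ≈ 60.4139
s ≈ √60.4139 ≈ 7.77264
Perimeter = 3s ≈ 3·7.77264 ≈ 23.3179

Perimeter = 23.32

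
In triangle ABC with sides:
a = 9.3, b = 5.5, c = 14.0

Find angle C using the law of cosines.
c² = a² + b² − 2ab·cos(C)  ⇒  cos(C) = (a² + b² − c²)/(2ab)
cos(C) = (9.3² + 5.5² − 14.0²)/(2·9.3·5.5) = (86.49 + 30.25 − 196)/102.3 = -79.26/102.3 ≈ -0.77478
C = arccos(-0.77478) ≈ 140.785°

C = 140.8°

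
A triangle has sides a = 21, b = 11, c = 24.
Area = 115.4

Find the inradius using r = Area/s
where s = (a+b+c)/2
s = (21 + 11 + 24)/2 = 56/2 = 28
r = Area/s = 115.4/28 ≈ 4.12143

r = 4.121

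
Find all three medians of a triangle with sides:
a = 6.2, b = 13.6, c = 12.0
Median formula: m_a = ½√(2b² + 2c² − a²) (and cyclically). a² = 38.44, b² = 184.96, c² = 144.
m_a = ½√(2·184.96 + 2·144 − 38.44) = ½√619.48 ≈ ½·24.8894 ≈ 12.4447
m_b = ½√(2·38.44 + 2·144 − 184.96) = ½√179.92 ≈ ½·13.4134 ≈ 6.70671
m_c = ½√(2·38.44 + 2·184.96 − 144) = ½√302.8 ≈ ½·17.4011 ≈ 8.70057

m_a = 12.44, m_b = 6.707, m_c = 8.701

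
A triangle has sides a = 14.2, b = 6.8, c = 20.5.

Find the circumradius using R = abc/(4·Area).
First find the area with Heron's formula.
s = (14.2 + 6.8 + 20.5)/2 = 20.75
Area = √(s(s−a)(s−b)(s−c)) = √(20.75·6.55·13.95·0.25) ≈ √473.995 ≈ 21.7714
abc = 14.2·6.8·20.5 = 1979.48
R = abc/(4·Area) ≈ 1979.48/(4·21.7714) = 1979.48/87.0857 ≈ 22.7303

R = 22.73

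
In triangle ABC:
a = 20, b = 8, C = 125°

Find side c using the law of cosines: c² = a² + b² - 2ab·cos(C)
c² = 20² + 8² − 2·20·8·cos(125°)
cos(125°) ≈ -0.573576
c² ≈ 400 + 64 − 320·(-0.573576) ≈ 464 + 183.544 ≈ 647.544
c ≈ √647.544 ≈ 25.4469

c = 25.45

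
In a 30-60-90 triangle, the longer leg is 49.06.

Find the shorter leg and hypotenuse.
In a 30-60-90 triangle the sides are in ratio 1 : √3 : 2, so short leg = long leg/√3 and hypotenuse = 2·(short leg).
Short leg = 49.06/√3 ≈ 49.06/1.73205 ≈ 28.3248
Hypotenuse = 2·28.3248 ≈ 56.6496

Short leg = 28.32, Hypotenuse = 56.65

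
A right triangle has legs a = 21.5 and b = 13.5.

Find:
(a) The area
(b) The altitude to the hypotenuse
(a) The legs are perpendicular, so Area = ½·a·b = ½·21.5·13.5 = ½·290.25 = 145.125
(b) Hypotenuse c = √(a² + b²) = √(462.25 + 182.25) = √644.5 ≈ 25.387
    Area = ½·c·h_c  ⇒  h_c = 2·Area/c = 290.25/25.387 ≈ 11.433

Area = 145.125, h_c = 11.43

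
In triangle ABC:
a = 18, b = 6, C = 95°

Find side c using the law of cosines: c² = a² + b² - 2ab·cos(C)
c² = 18² + 6² − 2·18·6·cos(95°)
cos(95°) ≈ -0.0871557
c² ≈ 324 + 36 − 216·(-0.0871557) ≈ 360 + 18.8256 ≈ 378.826
c ≈ √378.826 ≈ 19.4634

c = 19.46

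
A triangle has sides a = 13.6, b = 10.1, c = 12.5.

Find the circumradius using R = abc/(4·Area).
First find the area with Heron's formula.
s = (13.6 + 10.1 + 12.5)/2 = 18.1
Area = √(s(s−a)(s−b)(s−c)) = √(18.1·4.5·8·5.6) ≈ √3648.96 ≈ 60.4066
abc = 13.6·10.1·12.5 = 1717
R = abc/(4·Area) ≈ 1717/(4·60.4066) = 1717/241.626 ≈ 7.10601

R = 7.106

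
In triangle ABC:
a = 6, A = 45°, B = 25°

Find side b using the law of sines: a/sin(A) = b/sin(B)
a/sin(A) = b/sin(B)  ⇒  b = a·sin(B)/sin(A) = 6·sin(25°)/sin(45°)
sin(25°) ≈ 0.422618, sin(45°) ≈ 0.707107
b ≈ 6·0.422618/0.707107 ≈ 2.53571/0.707107 ≈ 3.58603

b = 3.586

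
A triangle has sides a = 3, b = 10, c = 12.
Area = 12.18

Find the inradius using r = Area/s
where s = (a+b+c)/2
s = (3 + 10 + 12)/2 = 25/2 = 12.5
r = Area/s = 12.18/12.5 ≈ 0.9744

r = 0.9744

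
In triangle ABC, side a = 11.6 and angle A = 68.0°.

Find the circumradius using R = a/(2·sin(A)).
R = a/(2·sin(A)) = 11.6/(2·sin(68.0°))
sin(68.0°) ≈ 0.927184
R ≈ 11.6/(2·0.927184) = 11.6/1.85437 ≈ 6.2555

R = 6.256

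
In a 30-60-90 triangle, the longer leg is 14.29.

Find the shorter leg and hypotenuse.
In a 30-60-90 triangle the sides are in ratio 1 : √3 : 2, so short leg = long leg/√3 and hypotenuse = 2·(short leg).
Short leg = 14.29/√3 ≈ 14.29/1.73205 ≈ 8.25034
Hypotenuse = 2·8.25034 ≈ 16.5007

Short leg = 8.25, Hypotenuse = 16.5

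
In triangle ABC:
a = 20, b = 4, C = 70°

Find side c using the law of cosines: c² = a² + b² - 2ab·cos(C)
c² = 20² + 4² − 2·20·4·cos(70°)
cos(70°) ≈ 0.34202
c² ≈ 400 + 16 − 160·(0.34202) ≈ 416 − 54.7232 ≈ 361.277
c ≈ √361.277 ≈ 19.0073

c = 19.01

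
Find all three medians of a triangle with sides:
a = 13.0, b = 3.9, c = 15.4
Median formula: m_a = ½√(2b² + 2c² − a²) (and cyclically). a² = 169, b² = 15.21, c² = 237.16.
m_a = ½√(2·15.21 + 2·237.16 − 169) = ½√335.74 ≈ ½·18.3232 ≈ 9.1616
m_b = ½√(2·169 + 2·237.16 − 15.21) = ½√797.11 ≈ ½·28.2331 ≈ 14.1166
m_c = ½√(2·169 + 2·15.21 − 237.16) = ½√131.26 ≈ ½·11.4569 ≈ 5.72844

m_a = 9.162, m_b = 14.12, m_c = 5.728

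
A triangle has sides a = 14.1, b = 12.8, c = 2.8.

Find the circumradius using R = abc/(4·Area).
First find the area with Heron's formula.
s = (14.1 + 12.8 + 2.8)/2 = 14.85
Area = √(s(s−a)(s−b)(s−c)) = √(14.85·0.75·2.05·12.05) ≈ √275.124 ≈ 16.5869
abc = 14.1·12.8·2.8 = 505.344
R = abc/(4·Area) ≈ 505.344/(4·16.5869) = 505.344/66.3475 ≈ 7.61663

R = 7.617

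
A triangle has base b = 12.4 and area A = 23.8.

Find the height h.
A = ½·b·h  ⇒  h = 2A/b = 2·23.8/12.4 = 47.6/12.4 ≈ 3.83871

h = 3.839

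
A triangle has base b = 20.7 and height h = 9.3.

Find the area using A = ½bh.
A = ½·b·h = ½·20.7·9.3 = ½·192.51 = 96.255

Area = 96.255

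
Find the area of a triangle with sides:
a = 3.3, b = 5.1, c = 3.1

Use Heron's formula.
s = (3.3 + 5.1 + 3.1)/2 = 11.5/2 = 5.75
s − a = 2.45, s − b = 0.65, s − c = 2.65
s(s−a)(s−b)(s−c) = 5.75·2.45·0.65·2.65 ≈ 24.2657
Area = √24.2657 ≈ 4.92602

Area = 4.926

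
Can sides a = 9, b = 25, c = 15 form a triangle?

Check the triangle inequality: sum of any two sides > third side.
a + b vs c: 9 + 25 = 34 > 15  ✓
a + c vs b: 9 + 15 = 24 ≤ 25  ✗
b + c vs a: 25 + 15 = 40 > 9  ✓

No: 9 + 15 = 24 is not > 25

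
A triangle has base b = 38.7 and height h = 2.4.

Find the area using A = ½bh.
A = ½·b·h = ½·38.7·2.4 = ½·92.88 = 46.44

Area = 46.44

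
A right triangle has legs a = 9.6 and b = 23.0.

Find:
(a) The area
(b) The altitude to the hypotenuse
(a) The legs are perpendicular, so Area = ½·a·b = ½·9.6·23.0 = ½·220.8 = 110.4
(b) Hypotenuse c = √(a² + b²) = √(92.16 + 529) = √621.16 ≈ 24.9231
    Area = ½·c·h_c  ⇒  h_c = 2·Area/c = 220.8/24.9231 ≈ 8.85926

Area = 110.4, h_c = 8.859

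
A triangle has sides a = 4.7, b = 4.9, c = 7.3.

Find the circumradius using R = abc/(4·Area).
First find the area with Heron's formula.
s = (4.7 + 4.9 + 7.3)/2 = 8.45
Area = √(s(s−a)(s−b)(s−c)) = √(8.45·3.75·3.55·1.15) ≈ √129.364 ≈ 11.3738
abc = 4.7·4.9·7.3 = 168.119
R = abc/(4·Area) ≈ 168.119/(4·11.3738) = 168.119/45.4954 ≈ 3.6953

R = 3.695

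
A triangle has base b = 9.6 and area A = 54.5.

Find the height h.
A = ½·b·h  ⇒  h = 2A/b = 2·54.5/9.6 = 109/9.6 ≈ 11.3542

h = 11.35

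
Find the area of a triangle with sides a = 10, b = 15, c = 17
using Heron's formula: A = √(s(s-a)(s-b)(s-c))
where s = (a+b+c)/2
s = (10 + 15 + 17)/2 = 42/2 = 21
s − a = 11, s − b = 6, s − c = 4
s(s−a)(s−b)(s−c) = 21·11·6·4 = 5544
Area = √5544 ≈ 74.458

s = 21.0, Area = 74.46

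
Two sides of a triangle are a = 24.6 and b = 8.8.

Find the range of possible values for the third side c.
Triangle inequality: |a − b| < c < a + b
|a − b| = |24.6 − 8.8| = 15.8
a + b = 24.6 + 8.8 = 33.4

15.8 < c < 33.4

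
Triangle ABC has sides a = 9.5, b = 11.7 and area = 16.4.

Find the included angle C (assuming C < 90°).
Area = ½·a·b·sin(C)  ⇒  sin(C) = 2·Area/(a·b) = 2·16.4/(9.5·11.7) = 32.8/111.15 ≈ 0.295097
C = arcsin(0.295097) ≈ 17.1633° (taking the acute solution since C < 90°)

C = 17.16°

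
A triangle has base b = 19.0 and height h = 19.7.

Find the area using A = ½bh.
A = ½·b·h = ½·19.0·19.7 = ½·374.3 = 187.15

Area = 187.15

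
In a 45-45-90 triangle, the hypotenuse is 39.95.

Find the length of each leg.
In a 45-45-90 triangle hypotenuse = leg·√2, so leg = hypotenuse/√2.
Leg = 39.95/√2 ≈ 39.95/1.41421 ≈ 28.2489

Each leg = 28.25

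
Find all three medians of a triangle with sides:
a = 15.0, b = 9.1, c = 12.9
Median formula: m_a = ½√(2b² + 2c² − a²) (and cyclically). a² = 225, b² = 82.81, c² = 166.41.
m_a = ½√(2·82.81 + 2·166.41 − 225) = ½√273.44 ≈ ½·16.536 ≈ 8.26801
m_b = ½√(2·225 + 2·166.41 − 82.81) = ½√700.01 ≈ ½·26.4577 ≈ 13.2289
m_c = ½√(2·225 + 2·82.81 − 166.41) = ½√449.21 ≈ ½·21.1946 ≈ 10.5973

m_a = 8.268, m_b = 13.23, m_c = 10.6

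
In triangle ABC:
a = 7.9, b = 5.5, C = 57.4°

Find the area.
Two sides and the included angle (SAS): A = ½·a·b·sin(C) = ½·7.9·5.5·sin(57.4°)
sin(57.4°) ≈ 0.842452
A ≈ ½·43.45·0.842452 = 21.725·0.842452 ≈ 18.3023

Area = 18.3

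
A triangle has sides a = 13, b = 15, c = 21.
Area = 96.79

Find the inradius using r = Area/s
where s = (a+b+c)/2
s = (13 + 15 + 21)/2 = 49/2 = 24.5
r = Area/s = 96.79/24.5 ≈ 3.95061

r = 3.951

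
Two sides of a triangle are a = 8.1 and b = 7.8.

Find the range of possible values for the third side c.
Triangle inequality: |a − b| < c < a + b
|a − b| = |8.1 − 7.8| = 0.3
a + b = 8.1 + 7.8 = 15.9

0.3 < c < 15.9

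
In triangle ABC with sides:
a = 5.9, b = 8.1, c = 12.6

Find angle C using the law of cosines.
c² = a² + b² − 2ab·cos(C)  ⇒  cos(C) = (a² + b² − c²)/(2ab)
cos(C) = (5.9² + 8.1² − 12.6²)/(2·5.9·8.1) = (34.81 + 65.61 − 158.76)/95.58 = -58.34/95.58 ≈ -0.610379
C = arccos(-0.610379) ≈ 127.617°

C = 127.6°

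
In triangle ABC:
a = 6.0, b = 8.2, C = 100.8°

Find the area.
Two sides and the included angle (SAS): A = ½·a·b·sin(C) = ½·6.0·8.2·sin(100.8°)
sin(100.8°) ≈ 0.982287
A ≈ ½·49.2·0.982287 = 24.6·0.982287 ≈ 24.1643

Area = 24.16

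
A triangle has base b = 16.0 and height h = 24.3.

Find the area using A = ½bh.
A = ½·b·h = ½·16.0·24.3 = ½·388.8 = 194.4

Area = 194.4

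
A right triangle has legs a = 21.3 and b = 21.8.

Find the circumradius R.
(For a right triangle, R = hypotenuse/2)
Hypotenuse c = √(a² + b²) = √(453.69 + 475.24) = √928.93 ≈ 30.4784
R = c/2 ≈ 30.4784/2 ≈ 15.2392

R = 15.24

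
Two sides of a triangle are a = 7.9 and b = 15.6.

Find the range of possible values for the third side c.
Triangle inequality: |a − b| < c < a + b
|a − b| = |7.9 − 15.6| = 7.7
a + b = 7.9 + 15.6 = 23.5

7.7 < c < 23.5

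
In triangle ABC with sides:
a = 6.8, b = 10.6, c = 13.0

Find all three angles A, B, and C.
Law of cosines for each angle (a² = 46.24, b² = 112.36, c² = 169):
cos(A) = (b² + c² − a²)/(2bc) = (112.36 + 169 − 46.24)/(2·10.6·13.0) = 235.12/275.6 ≈ 0.85312  ⇒  A ≈ 31.4473°
cos(B) = (a² + c² − b²)/(2ac) = (46.24 + 169 − 112.36)/(2·6.8·13.0) = 102.88/176.8 ≈ 0.5819  ⇒  B ≈ 54.4157°
cos(C) = (a² + b² − c²)/(2ab) = (46.24 + 112.36 − 169)/(2·6.8·10.6) = -10.4/144.16 ≈ -0.0721421  ⇒  C ≈ 94.137°
Check: A + B + C ≈ 180°

A = 31.45°, B = 54.42°, C = 94.14°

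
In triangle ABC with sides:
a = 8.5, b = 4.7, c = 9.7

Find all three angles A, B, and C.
Law of cosines for each angle (a² = 72.25, b² = 22.09, c² = 94.09):
cos(A) = (b² + c² − a²)/(2bc) = (22.09 + 94.09 − 72.25)/(2·4.7·9.7) = 43.93/91.18 ≈ 0.481794  ⇒  A ≈ 61.1973°
cos(B) = (a² + c² − b²)/(2ac) = (72.25 + 94.09 − 22.09)/(2·8.5·9.7) = 144.25/164.9 ≈ 0.874773  ⇒  B ≈ 28.9819°
cos(C) = (a² + b² − c²)/(2ab) = (72.25 + 22.09 − 94.09)/(2·8.5·4.7) = 0.25/79.9 ≈ 0.00312891  ⇒  C ≈ 89.8207°
Check: A + B + C ≈ 180°

A = 61.2°, B = 28.98°, C = 89.82°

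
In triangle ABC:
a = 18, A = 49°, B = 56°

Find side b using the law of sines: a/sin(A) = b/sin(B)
a/sin(A) = b/sin(B)  ⇒  b = a·sin(B)/sin(A) = 18·sin(56°)/sin(49°)
sin(56°) ≈ 0.829038, sin(49°) ≈ 0.75471
b ≈ 18·0.829038/0.75471 ≈ 14.9227/0.75471 ≈ 19.7727

b = 19.77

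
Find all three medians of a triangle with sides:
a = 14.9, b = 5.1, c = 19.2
Median formula: m_a = ½√(2b² + 2c² − a²) (and cyclically). a² = 222.01, b² = 26.01, c² = 368.64.
m_a = ½√(2·26.01 + 2·368.64 − 222.01) = ½√567.29 ≈ ½·23.8179 ≈ 11.9089
m_b = ½√(2·222.01 + 2·368.64 − 26.01) = ½√1155.29 ≈ ½·33.9896 ≈ 16.9948
m_c = ½√(2·222.01 + 2·26.01 − 368.64) = ½√127.4 ≈ ½·11.2872 ≈ 5.64358

m_a = 11.91, m_b = 16.99, m_c = 5.644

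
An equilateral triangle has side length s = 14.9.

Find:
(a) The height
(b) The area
(a) The height splits the triangle into two 30-60-90 halves: h = s·√3/2 = 14.9·1.73205/2 ≈ 25.8076/2 ≈ 12.9038
(b) Area = (√3/4)·s² = (√3/4)·14.9² = (√3/4)·222.01 ≈ 0.433013·222.01 ≈ 96.1331

Height = 12.9, Area = 96.13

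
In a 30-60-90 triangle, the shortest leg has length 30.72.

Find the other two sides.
In a 30-60-90 triangle the sides are in ratio 1 : √3 : 2 (short leg : long leg : hypotenuse).
Long leg = 30.72·√3 ≈ 30.72·1.73205 ≈ 53.2086
Hypotenuse = 2·30.72 = 61.44

Long leg = 30.72√3 = 53.21, Hypotenuse = 61.44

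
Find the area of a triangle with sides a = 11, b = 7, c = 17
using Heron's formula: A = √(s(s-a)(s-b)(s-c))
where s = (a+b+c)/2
s = (11 + 7 + 17)/2 = 35/2 = 17.5
s − a = 6.5, s − b = 10.5, s − c = 0.5
s(s−a)(s−b)(s−c) = 17.5·6.5·10.5·0.5 = 597.1875
Area = √597.1875 ≈ 24.4374

s = 17.5, Area = 24.44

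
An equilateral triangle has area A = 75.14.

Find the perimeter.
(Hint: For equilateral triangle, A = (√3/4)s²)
A = (√3/4)s²  ⇒  s² = 4A/√3 = 4·75.14/√3 = 300.56/1.73205 ≈ 173.528
s ≈ √173.528 ≈ 13.173
Perimeter = 3s ≈ 3·13.173 ≈ 39.5191

Perimeter = 39.52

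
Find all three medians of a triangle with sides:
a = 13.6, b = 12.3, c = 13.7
Median formula: m_a = ½√(2b² + 2c² − a²) (and cyclically). a² = 184.96, b² = 151.29, c² = 187.69.
m_a = ½√(2·151.29 + 2·187.69 − 184.96) = ½√493 ≈ ½·22.2036 ≈ 11.1018
m_b = ½√(2·184.96 + 2·187.69 − 151.29) = ½√594.01 ≈ ½·24.3723 ≈ 12.1862
m_c = ½√(2·184.96 + 2·151.29 − 187.69) = ½√484.81 ≈ ½·22.0184 ≈ 11.0092

m_a = 11.1, m_b = 12.19, m_c = 11.01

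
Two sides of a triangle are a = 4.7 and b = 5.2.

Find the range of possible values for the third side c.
Triangle inequality: |a − b| < c < a + b
|a − b| = |4.7 − 5.2| = 0.5
a + b = 4.7 + 5.2 = 9.9

0.5 < c < 9.9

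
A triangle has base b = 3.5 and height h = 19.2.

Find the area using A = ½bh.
A = ½·b·h = ½·3.5·19.2 = ½·67.2 = 33.6

Area = 33.6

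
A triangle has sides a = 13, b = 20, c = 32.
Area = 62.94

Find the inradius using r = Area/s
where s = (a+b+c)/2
s = (13 + 20 + 32)/2 = 65/2 = 32.5
r = Area/s = 62.94/32.5 ≈ 1.93662

r = 1.937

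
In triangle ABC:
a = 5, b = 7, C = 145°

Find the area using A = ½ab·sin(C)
A = ½·a·b·sin(C) = ½·5·7·sin(145°)
sin(145°) ≈ 0.573576
A ≈ ½·35·0.573576 = 17.5·0.573576 ≈ 10.0376

Area = 10.04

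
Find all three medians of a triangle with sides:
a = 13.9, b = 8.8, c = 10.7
Median formula: m_a = ½√(2b² + 2c² − a²) (and cyclically). a² = 193.21, b² = 77.44, c² = 114.49.
m_a = ½√(2·77.44 + 2·114.49 − 193.21) = ½√190.65 ≈ ½·13.8076 ≈ 6.9038
m_b = ½√(2·193.21 + 2·114.49 − 77.44) = ½√537.96 ≈ ½·23.194 ≈ 11.597
m_c = ½√(2·193.21 + 2·77.44 − 114.49) = ½√426.81 ≈ ½·20.6594 ≈ 10.3297

m_a = 6.904, m_b = 11.6, m_c = 10.33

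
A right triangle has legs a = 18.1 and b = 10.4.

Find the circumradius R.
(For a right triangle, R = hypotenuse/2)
Hypotenuse c = √(a² + b²) = √(327.61 + 108.16) = √435.77 ≈ 20.8751
R = c/2 ≈ 20.8751/2 ≈ 10.4376

R = 10.44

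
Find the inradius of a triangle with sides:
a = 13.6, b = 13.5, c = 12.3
r = Area/s where s is the semi-perimeter.
s = (13.6 + 13.5 + 12.3)/2 = 39.4/2 = 19.7
Area = √(s(s−a)(s−b)(s−c)) = √(19.7·6.1·6.2·7.4) ≈ √5513.4 ≈ 74.2523
r ≈ 74.2523/19.7 ≈ 3.76915

r = 3.769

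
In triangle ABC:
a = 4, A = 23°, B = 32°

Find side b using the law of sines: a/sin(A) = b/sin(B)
a/sin(A) = b/sin(B)  ⇒  b = a·sin(B)/sin(A) = 4·sin(32°)/sin(23°)
sin(32°) ≈ 0.529919, sin(23°) ≈ 0.390731
b ≈ 4·0.529919/0.390731 ≈ 2.11968/0.390731 ≈ 5.4249

b = 5.425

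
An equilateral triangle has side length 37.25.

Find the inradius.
r = Area/s with s the semi-perimeter.
Area = (√3/4)·37.25² = (√3/4)·1387.5625 ≈ 0.433013·1387.5625 ≈ 600.832
s = 3·37.25/2 = 55.875
r ≈ 600.832/55.875 ≈ 10.7531
(Equivalently r = side/(2√3) = 37.25/3.4641 ≈ 10.7531.)

r = 10.75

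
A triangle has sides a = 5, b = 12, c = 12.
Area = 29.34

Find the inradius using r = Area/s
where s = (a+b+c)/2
s = (5 + 12 + 12)/2 = 29/2 = 14.5
r = Area/s = 29.34/14.5 ≈ 2.02345

r = 2.023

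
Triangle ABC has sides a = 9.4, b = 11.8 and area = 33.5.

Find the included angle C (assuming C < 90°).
Area = ½·a·b·sin(C)  ⇒  sin(C) = 2·Area/(a·b) = 2·33.5/(9.4·11.8) = 67/110.92 ≈ 0.604039
C = arcsin(0.604039) ≈ 37.1597° (taking the acute solution since C < 90°)

C = 37.16°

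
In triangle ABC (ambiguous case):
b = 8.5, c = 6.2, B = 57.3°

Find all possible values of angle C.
b/sin(B) = c/sin(C)  ⇒  sin(C) = c·sin(B)/b = 6.2·sin(57.3°)/8.5
sin(57.3°) ≈ 0.841511
sin(C) ≈ 6.2·0.841511/8.5 ≈ 5.21737/8.5 ≈ 0.613808
Candidate 1: C₁ = arcsin(0.613808) ≈ 37.8653°  →  A = 180° − 57.3° − 37.8653° ≈ 84.8347° > 0, valid
Candidate 2: C₂ = 180° − C₁ ≈ 142.135°  →  A = 180° − 57.3° − 142.135° ≈ -19.4347° ≤ 0, not a valid triangle

C = 37.87° (one solution)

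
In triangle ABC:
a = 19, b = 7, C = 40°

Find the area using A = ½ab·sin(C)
A = ½·a·b·sin(C) = ½·19·7·sin(40°)
sin(40°) ≈ 0.642788
A ≈ ½·133·0.642788 = 66.5·0.642788 ≈ 42.7454

Area = 42.75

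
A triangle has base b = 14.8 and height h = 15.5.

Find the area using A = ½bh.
A = ½·b·h = ½·14.8·15.5 = ½·229.4 = 114.7

Area = 114.7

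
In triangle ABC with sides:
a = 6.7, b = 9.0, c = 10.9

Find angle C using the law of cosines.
c² = a² + b² − 2ab·cos(C)  ⇒  cos(C) = (a² + b² − c²)/(2ab)
cos(C) = (6.7² + 9.0² − 10.9²)/(2·6.7·9.0) = (44.89 + 81 − 118.81)/120.6 = 7.08/120.6 ≈ 0.0587065
C = arccos(0.0587065) ≈ 86.6344°

C = 86.63°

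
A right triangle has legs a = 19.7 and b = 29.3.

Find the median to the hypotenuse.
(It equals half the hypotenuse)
Hypotenuse c = √(a² + b²) = √(388.09 + 858.49) = √1246.58 ≈ 35.3069
Median to hypotenuse = c/2 ≈ 35.3069/2 ≈ 17.6535

Median = 17.65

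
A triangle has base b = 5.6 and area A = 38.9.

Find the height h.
A = ½·b·h  ⇒  h = 2A/b = 2·38.9/5.6 = 77.8/5.6 ≈ 13.8929

h = 13.89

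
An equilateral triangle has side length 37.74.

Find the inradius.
r = Area/s with s the semi-perimeter.
Area = (√3/4)·37.74² = (√3/4)·1424.3076 ≈ 0.433013·1424.3076 ≈ 616.743
s = 3·37.74/2 = 56.61
r ≈ 616.743/56.61 ≈ 10.8946
(Equivalently r = side/(2√3) = 37.74/3.4641 ≈ 10.8946.)

r = 10.89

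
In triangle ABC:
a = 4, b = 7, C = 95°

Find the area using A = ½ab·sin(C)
A = ½·a·b·sin(C) = ½·4·7·sin(95°)
sin(95°) ≈ 0.996195
A ≈ ½·28·0.996195 = 14·0.996195 ≈ 13.9467

Area = 13.95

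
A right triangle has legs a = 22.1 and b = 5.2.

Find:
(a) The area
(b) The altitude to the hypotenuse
(a) The legs are perpendicular, so Area = ½·a·b = ½·22.1·5.2 = ½·114.92 = 57.46
(b) Hypotenuse c = √(a² + b²) = √(488.41 + 27.04) = √515.45 ≈ 22.7035
    Area = ½·c·h_c  ⇒  h_c = 2·Area/c = 114.92/22.7035 ≈ 5.06177

Area = 57.46, h_c = 5.062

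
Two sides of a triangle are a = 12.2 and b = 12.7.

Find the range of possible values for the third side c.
Triangle inequality: |a − b| < c < a + b
|a − b| = |12.2 − 12.7| = 0.5
a + b = 12.2 + 12.7 = 24.9

0.5 < c < 24.9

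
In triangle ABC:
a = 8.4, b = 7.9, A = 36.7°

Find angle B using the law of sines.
a/sin(A) = b/sin(B)  ⇒  sin(B) = b·sin(A)/a = 7.9·sin(36.7°)/8.4
sin(36.7°) ≈ 0.597625
sin(B) ≈ 7.9·0.597625/8.4 ≈ 4.72124/8.4 ≈ 0.562052
B = arcsin(0.562052) ≈ 34.1978°
(Since b ≤ a we need B ≤ A, so the obtuse alternative 180° − 34.1978° ≈ 145.802° is rejected.)

B = 34.2°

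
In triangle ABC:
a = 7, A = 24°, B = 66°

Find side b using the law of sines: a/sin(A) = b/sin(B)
a/sin(A) = b/sin(B)  ⇒  b = a·sin(B)/sin(A) = 7·sin(66°)/sin(24°)
sin(66°) ≈ 0.913545, sin(24°) ≈ 0.406737
b ≈ 7·0.913545/0.406737 ≈ 6.39482/0.406737 ≈ 15.7223

b = 15.72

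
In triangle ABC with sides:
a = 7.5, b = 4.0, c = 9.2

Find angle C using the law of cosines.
c² = a² + b² − 2ab·cos(C)  ⇒  cos(C) = (a² + b² − c²)/(2ab)
cos(C) = (7.5² + 4.0² − 9.2²)/(2·7.5·4.0) = (56.25 + 16 − 84.64)/60 = -12.39/60 ≈ -0.2065
C = arccos(-0.2065) ≈ 101.917°

C = 101.9°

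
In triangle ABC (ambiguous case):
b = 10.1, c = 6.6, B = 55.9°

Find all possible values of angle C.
b/sin(B) = c/sin(C)  ⇒  sin(C) = c·sin(B)/b = 6.6·sin(55.9°)/10.1
sin(55.9°) ≈ 0.82806
sin(C) ≈ 6.6·0.82806/10.1 ≈ 5.4652/10.1 ≈ 0.541109
Candidate 1: C₁ = arcsin(0.541109) ≈ 32.7591°  →  A = 180° − 55.9° − 32.7591° ≈ 91.3409° > 0, valid
Candidate 2: C₂ = 180° − C₁ ≈ 147.241°  →  A = 180° − 55.9° − 147.241° ≈ -23.1409° ≤ 0, not a valid triangle

C = 32.76° (one solution)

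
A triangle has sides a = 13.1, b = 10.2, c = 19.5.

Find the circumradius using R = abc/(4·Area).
First find the area with Heron's formula.
s = (13.1 + 10.2 + 19.5)/2 = 21.4
Area = √(s(s−a)(s−b)(s−c)) = √(21.4·8.3·11.2·1.9) ≈ √3779.75 ≈ 61.4797
abc = 13.1·10.2·19.5 = 2605.59
R = abc/(4·Area) ≈ 2605.59/(4·61.4797) = 2605.59/245.919 ≈ 10.5953

R = 10.6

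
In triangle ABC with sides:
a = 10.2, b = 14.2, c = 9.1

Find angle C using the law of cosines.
c² = a² + b² − 2ab·cos(C)  ⇒  cos(C) = (a² + b² − c²)/(2ab)
cos(C) = (10.2² + 14.2² − 9.1²)/(2·10.2·14.2) = (104.04 + 201.64 − 82.81)/289.68 = 222.87/289.68 ≈ 0.769366
C = arccos(0.769366) ≈ 39.703°

C = 39.7°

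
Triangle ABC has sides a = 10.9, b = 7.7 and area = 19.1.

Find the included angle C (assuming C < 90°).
Area = ½·a·b·sin(C)  ⇒  sin(C) = 2·Area/(a·b) = 2·19.1/(10.9·7.7) = 38.2/83.93 ≈ 0.455141
C = arcsin(0.455141) ≈ 27.074° (taking the acute solution since C < 90°)

C = 27.07°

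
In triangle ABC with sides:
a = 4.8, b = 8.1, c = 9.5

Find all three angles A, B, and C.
Law of cosines for each angle (a² = 23.04, b² = 65.61, c² = 90.25):
cos(A) = (b² + c² − a²)/(2bc) = (65.61 + 90.25 − 23.04)/(2·8.1·9.5) = 132.82/153.9 ≈ 0.863028  ⇒  A ≈ 30.3417°
cos(B) = (a² + c² − b²)/(2ac) = (23.04 + 90.25 − 65.61)/(2·4.8·9.5) = 47.68/91.2 ≈ 0.522807  ⇒  B ≈ 58.4793°
cos(C) = (a² + b² − c²)/(2ab) = (23.04 + 65.61 − 90.25)/(2·4.8·8.1) = -1.6/77.76 ≈ -0.0205761  ⇒  C ≈ 91.179°
Check: A + B + C ≈ 180°

A = 30.34°, B = 58.48°, C = 91.18°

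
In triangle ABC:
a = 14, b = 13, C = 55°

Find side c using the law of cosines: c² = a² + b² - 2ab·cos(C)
c² = 14² + 13² − 2·14·13·cos(55°)
cos(55°) ≈ 0.573576
c² ≈ 196 + 169 − 364·(0.573576) ≈ 365 − 208.782 ≈ 156.218
c ≈ √156.218 ≈ 12.4987

c = 12.5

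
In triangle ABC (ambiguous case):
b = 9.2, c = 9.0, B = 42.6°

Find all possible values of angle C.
b/sin(B) = c/sin(C)  ⇒  sin(C) = c·sin(B)/b = 9.0·sin(42.6°)/9.2
sin(42.6°) ≈ 0.676876
sin(C) ≈ 9.0·0.676876/9.2 ≈ 6.09188/9.2 ≈ 0.662161
Candidate 1: C₁ = arcsin(0.662161) ≈ 41.4649°  →  A = 180° − 42.6° − 41.4649° ≈ 95.9351° > 0, valid
Candidate 2: C₂ = 180° − C₁ ≈ 138.535°  →  A = 180° − 42.6° − 138.535° ≈ -1.1351° ≤ 0, not a valid triangle

C = 41.46° (one solution)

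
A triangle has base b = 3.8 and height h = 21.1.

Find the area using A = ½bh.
A = ½·b·h = ½·3.8·21.1 = ½·80.18 = 40.09

Area = 40.09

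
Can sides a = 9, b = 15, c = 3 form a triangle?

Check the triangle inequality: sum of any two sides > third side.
a + b vs c: 9 + 15 = 24 > 3  ✓
a + c vs b: 9 + 3 = 12 ≤ 15  ✗
b + c vs a: 15 + 3 = 18 > 9  ✓

No: 9 + 3 = 12 is not > 15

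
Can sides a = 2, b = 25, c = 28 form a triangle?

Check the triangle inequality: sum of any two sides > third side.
a + b vs c: 2 + 25 = 27 ≤ 28  ✗
a + c vs b: 2 + 28 = 30 > 25  ✓
b + c vs a: 25 + 28 = 53 > 2  ✓

No: 2 + 25 = 27 is not > 28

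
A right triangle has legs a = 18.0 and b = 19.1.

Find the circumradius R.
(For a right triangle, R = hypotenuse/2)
Hypotenuse c = √(a² + b²) = √(324 + 364.81) = √688.81 ≈ 26.2452
R = c/2 ≈ 26.2452/2 ≈ 13.1226

R = 13.12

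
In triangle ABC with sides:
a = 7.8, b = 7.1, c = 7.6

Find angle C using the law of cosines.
c² = a² + b² − 2ab·cos(C)  ⇒  cos(C) = (a² + b² − c²)/(2ab)
cos(C) = (7.8² + 7.1² − 7.6²)/(2·7.8·7.1) = (60.84 + 50.41 − 57.76)/110.76 = 53.49/110.76 ≈ 0.482936
C = arccos(0.482936) ≈ 61.1227°

C = 61.12°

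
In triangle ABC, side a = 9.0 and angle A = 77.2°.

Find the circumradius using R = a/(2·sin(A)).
R = a/(2·sin(A)) = 9.0/(2·sin(77.2°))
sin(77.2°) ≈ 0.975149
R ≈ 9.0/(2·0.975149) = 9.0/1.9503 ≈ 4.61468

R = 4.615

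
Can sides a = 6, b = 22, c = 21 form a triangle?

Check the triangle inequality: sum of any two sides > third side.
a + b vs c: 6 + 22 = 28 > 21  ✓
a + c vs b: 6 + 21 = 27 > 22  ✓
b + c vs a: 22 + 21 = 43 > 6  ✓

Yes, triangle inequality satisfied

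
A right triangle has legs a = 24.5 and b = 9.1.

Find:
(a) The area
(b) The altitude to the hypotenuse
(a) The legs are perpendicular, so Area = ½·a·b = ½·24.5·9.1 = ½·222.95 = 111.475
(b) Hypotenuse c = √(a² + b²) = √(600.25 + 82.81) = √683.06 ≈ 26.1354
    Area = ½·c·h_c  ⇒  h_c = 2·Area/c = 222.95/26.1354 ≈ 8.53057

Area = 111.475, h_c = 8.531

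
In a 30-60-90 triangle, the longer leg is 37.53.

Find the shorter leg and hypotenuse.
In a 30-60-90 triangle the sides are in ratio 1 : √3 : 2, so short leg = long leg/√3 and hypotenuse = 2·(short leg).
Short leg = 37.53/√3 ≈ 37.53/1.73205 ≈ 21.668
Hypotenuse = 2·21.668 ≈ 43.3359

Short leg = 21.67, Hypotenuse = 43.34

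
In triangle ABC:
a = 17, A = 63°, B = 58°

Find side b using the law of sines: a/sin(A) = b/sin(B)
a/sin(A) = b/sin(B)  ⇒  b = a·sin(B)/sin(A) = 17·sin(58°)/sin(63°)
sin(58°) ≈ 0.848048, sin(63°) ≈ 0.891007
b ≈ 17·0.848048/0.891007 ≈ 14.4168/0.891007 ≈ 16.1804

b = 16.18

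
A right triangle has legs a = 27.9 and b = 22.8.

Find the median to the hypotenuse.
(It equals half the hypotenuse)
Hypotenuse c = √(a² + b²) = √(778.41 + 519.84) = √1298.25 ≈ 36.0312
Median to hypotenuse = c/2 ≈ 36.0312/2 ≈ 18.0156

Median = 18.02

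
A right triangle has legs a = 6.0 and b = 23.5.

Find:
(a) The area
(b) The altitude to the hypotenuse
(a) The legs are perpendicular, so Area = ½·a·b = ½·6.0·23.5 = ½·141 = 70.5
(b) Hypotenuse c = √(a² + b²) = √(36 + 552.25) = √588.25 ≈ 24.2539
    Area = ½·c·h_c  ⇒  h_c = 2·Area/c = 141/24.2539 ≈ 5.81351

Area = 70.5, h_c = 5.814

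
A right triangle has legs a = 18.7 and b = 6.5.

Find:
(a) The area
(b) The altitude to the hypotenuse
(a) The legs are perpendicular, so Area = ½·a·b = ½·18.7·6.5 = ½·121.55 = 60.775
(b) Hypotenuse c = √(a² + b²) = √(349.69 + 42.25) = √391.94 ≈ 19.7975
    Area = ½·c·h_c  ⇒  h_c = 2·Area/c = 121.55/19.7975 ≈ 6.13967

Area = 60.775, h_c = 6.14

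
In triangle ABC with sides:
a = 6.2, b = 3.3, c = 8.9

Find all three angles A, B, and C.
Law of cosines for each angle (a² = 38.44, b² = 10.89, c² = 79.21):
cos(A) = (b² + c² − a²)/(2bc) = (10.89 + 79.21 − 38.44)/(2·3.3·8.9) = 51.66/58.74 ≈ 0.879469  ⇒  A ≈ 28.4216°
cos(B) = (a² + c² − b²)/(2ac) = (38.44 + 79.21 − 10.89)/(2·6.2·8.9) = 106.76/110.36 ≈ 0.967379  ⇒  B ≈ 14.6748°
cos(C) = (a² + b² − c²)/(2ab) = (38.44 + 10.89 − 79.21)/(2·6.2·3.3) = -29.88/40.92 ≈ -0.730205  ⇒  C ≈ 136.904°
Check: A + B + C ≈ 180°

A = 28.42°, B = 14.67°, C = 136.9°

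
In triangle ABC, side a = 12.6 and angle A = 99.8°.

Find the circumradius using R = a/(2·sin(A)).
R = a/(2·sin(A)) = 12.6/(2·sin(99.8°))
sin(99.8°) ≈ 0.985408
R ≈ 12.6/(2·0.985408) = 12.6/1.97082 ≈ 6.39329

R = 6.393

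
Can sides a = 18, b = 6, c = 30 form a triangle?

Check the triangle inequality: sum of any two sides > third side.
a + b vs c: 18 + 6 = 24 ≤ 30  ✗
a + c vs b: 18 + 30 = 48 > 6  ✓
b + c vs a: 6 + 30 = 36 > 18  ✓

No: 18 + 6 = 24 is not > 30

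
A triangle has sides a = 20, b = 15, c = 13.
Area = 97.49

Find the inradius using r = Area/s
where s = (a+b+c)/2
s = (20 + 15 + 13)/2 = 48/2 = 24
r = Area/s = 97.49/24 ≈ 4.06208

r = 4.062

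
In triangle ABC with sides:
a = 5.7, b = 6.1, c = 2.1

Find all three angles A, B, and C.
Law of cosines for each angle (a² = 32.49, b² = 37.21, c² = 4.41):
cos(A) = (b² + c² − a²)/(2bc) = (37.21 + 4.41 − 32.49)/(2·6.1·2.1) = 9.13/25.62 ≈ 0.356362  ⇒  A ≈ 69.123°
cos(B) = (a² + c² − b²)/(2ac) = (32.49 + 4.41 − 37.21)/(2·5.7·2.1) = -0.31/23.94 ≈ -0.012949  ⇒  B ≈ 90.7419°
cos(C) = (a² + b² − c²)/(2ab) = (32.49 + 37.21 − 4.41)/(2·5.7·6.1) = 65.29/69.54 ≈ 0.938884  ⇒  C ≈ 20.135°
Check: A + B + C ≈ 180°

A = 69.12°, B = 90.74°, C = 20.14°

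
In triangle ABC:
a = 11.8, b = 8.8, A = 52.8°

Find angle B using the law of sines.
a/sin(A) = b/sin(B)  ⇒  sin(B) = b·sin(A)/a = 8.8·sin(52.8°)/11.8
sin(52.8°) ≈ 0.79653
sin(B) ≈ 8.8·0.79653/11.8 ≈ 7.00946/11.8 ≈ 0.594022
B = arcsin(0.594022) ≈ 36.443°
(Since b ≤ a we need B ≤ A, so the obtuse alternative 180° − 36.443° ≈ 143.557° is rejected.)

B = 36.44°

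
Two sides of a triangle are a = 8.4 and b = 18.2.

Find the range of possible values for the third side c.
Triangle inequality: |a − b| < c < a + b
|a − b| = |8.4 − 18.2| = 9.8
a + b = 8.4 + 18.2 = 26.6

9.8 < c < 26.6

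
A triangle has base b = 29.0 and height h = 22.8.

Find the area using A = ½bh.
A = ½·b·h = ½·29.0·22.8 = ½·661.2 = 330.6

Area = 330.6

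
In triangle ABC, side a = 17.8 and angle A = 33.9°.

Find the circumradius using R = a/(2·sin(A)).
R = a/(2·sin(A)) = 17.8/(2·sin(33.9°))
sin(33.9°) ≈ 0.557745
R ≈ 17.8/(2·0.557745) = 17.8/1.11549 ≈ 15.9571

R = 15.96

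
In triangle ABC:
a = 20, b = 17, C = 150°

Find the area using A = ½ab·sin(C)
A = ½·a·b·sin(C) = ½·20·17·sin(150°)
sin(150°) ≈ 0.5
A ≈ ½·340·0.5 = 170·0.5 ≈ 85

Area = 85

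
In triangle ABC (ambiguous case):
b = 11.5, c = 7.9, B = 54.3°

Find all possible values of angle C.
b/sin(B) = c/sin(C)  ⇒  sin(C) = c·sin(B)/b = 7.9·sin(54.3°)/11.5
sin(54.3°) ≈ 0.812084
sin(C) ≈ 7.9·0.812084/11.5 ≈ 6.41546/11.5 ≈ 0.557866
Candidate 1: C₁ = arcsin(0.557866) ≈ 33.9084°  →  A = 180° − 54.3° − 33.9084° ≈ 91.7916° > 0, valid
Candidate 2: C₂ = 180° − C₁ ≈ 146.092°  →  A = 180° − 54.3° − 146.092° ≈ -20.3916° ≤ 0, not a valid triangle

C = 33.91° (one solution)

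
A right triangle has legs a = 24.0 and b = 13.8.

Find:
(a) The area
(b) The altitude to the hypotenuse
(a) The legs are perpendicular, so Area = ½·a·b = ½·24.0·13.8 = ½·331.2 = 165.6
(b) Hypotenuse c = √(a² + b²) = √(576 + 190.44) = √766.44 ≈ 27.6847
    Area = ½·c·h_c  ⇒  h_c = 2·Area/c = 331.2/27.6847 ≈ 11.9633

Area = 165.6, h_c = 11.96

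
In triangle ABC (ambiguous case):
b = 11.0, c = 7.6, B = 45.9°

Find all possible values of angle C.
b/sin(B) = c/sin(C)  ⇒  sin(C) = c·sin(B)/b = 7.6·sin(45.9°)/11.0
sin(45.9°) ≈ 0.718126
sin(C) ≈ 7.6·0.718126/11.0 ≈ 5.45776/11.0 ≈ 0.49616
Candidate 1: C₁ = arcsin(0.49616) ≈ 29.7463°  →  A = 180° − 45.9° − 29.7463° ≈ 104.354° > 0, valid
Candidate 2: C₂ = 180° − C₁ ≈ 150.254°  →  A = 180° − 45.9° − 150.254° ≈ -16.1537° ≤ 0, not a valid triangle

C = 29.75° (one solution)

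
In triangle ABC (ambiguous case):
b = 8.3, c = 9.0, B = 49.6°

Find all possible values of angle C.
b/sin(B) = c/sin(C)  ⇒  sin(C) = c·sin(B)/b = 9.0·sin(49.6°)/8.3
sin(49.6°) ≈ 0.761538
sin(C) ≈ 9.0·0.761538/8.3 ≈ 6.85384/8.3 ≈ 0.825764
Candidate 1: C₁ = arcsin(0.825764) ≈ 55.6661°  →  A = 180° − 49.6° − 55.6661° ≈ 74.7339° > 0, valid
Candidate 2: C₂ = 180° − C₁ ≈ 124.334°  →  A = 180° − 49.6° − 124.334° ≈ 6.06607° > 0, valid

C = 55.67° or C = 124.3° (two solutions)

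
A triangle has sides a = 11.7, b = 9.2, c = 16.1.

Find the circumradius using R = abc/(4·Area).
First find the area with Heron's formula.
s = (11.7 + 9.2 + 16.1)/2 = 18.5
Area = √(s(s−a)(s−b)(s−c)) = √(18.5·6.8·9.3·2.4) ≈ √2807.86 ≈ 52.9892
abc = 11.7·9.2·16.1 = 1733.004
R = abc/(4·Area) ≈ 1733.004/(4·52.9892) = 1733.004/211.957 ≈ 8.17621

R = 8.176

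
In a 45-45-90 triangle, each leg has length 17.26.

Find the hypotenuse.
In a 45-45-90 triangle the sides are in ratio 1 : 1 : √2, so hypotenuse = leg·√2.
Hypotenuse = 17.26·√2 ≈ 17.26·1.41421 ≈ 24.4093

Hypotenuse = 17.26√2 = 24.41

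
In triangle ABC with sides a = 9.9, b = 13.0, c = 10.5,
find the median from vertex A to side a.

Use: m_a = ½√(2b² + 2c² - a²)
m_a = ½√(2·13.0² + 2·10.5² − 9.9²) = ½√(2·169 + 2·110.25 − 98.01) = ½√(338 + 220.5 − 98.01) = ½√460.49
√460.49 ≈ 21.459, so m_a ≈ 10.7295

m_a = 10.73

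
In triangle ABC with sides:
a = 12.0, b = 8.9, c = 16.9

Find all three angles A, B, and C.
Law of cosines for each angle (a² = 144, b² = 79.21, c² = 285.61):
cos(A) = (b² + c² − a²)/(2bc) = (79.21 + 285.61 − 144)/(2·8.9·16.9) = 220.82/300.82 ≈ 0.73406  ⇒  A ≈ 42.7721°
cos(B) = (a² + c² − b²)/(2ac) = (144 + 285.61 − 79.21)/(2·12.0·16.9) = 350.4/405.6 ≈ 0.863905  ⇒  B ≈ 30.2421°
cos(C) = (a² + b² − c²)/(2ab) = (144 + 79.21 − 285.61)/(2·12.0·8.9) = -62.4/213.6 ≈ -0.292135  ⇒  C ≈ 106.986°
Check: A + B + C ≈ 180°

A = 42.77°, B = 30.24°, C = 107°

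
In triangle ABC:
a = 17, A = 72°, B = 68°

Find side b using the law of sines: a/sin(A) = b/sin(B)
a/sin(A) = b/sin(B)  ⇒  b = a·sin(B)/sin(A) = 17·sin(68°)/sin(72°)
sin(68°) ≈ 0.927184, sin(72°) ≈ 0.951057
b ≈ 17·0.927184/0.951057 ≈ 15.7621/0.951057 ≈ 16.5733

b = 16.57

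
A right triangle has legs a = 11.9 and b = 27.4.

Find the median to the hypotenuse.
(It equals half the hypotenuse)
Hypotenuse c = √(a² + b²) = √(141.61 + 750.76) = √892.37 ≈ 29.8726
Median to hypotenuse = c/2 ≈ 29.8726/2 ≈ 14.9363

Median = 14.94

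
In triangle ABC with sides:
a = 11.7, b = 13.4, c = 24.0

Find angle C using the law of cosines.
c² = a² + b² − 2ab·cos(C)  ⇒  cos(C) = (a² + b² − c²)/(2ab)
cos(C) = (11.7² + 13.4² − 24.0²)/(2·11.7·13.4) = (136.89 + 179.56 − 576)/313.56 = -259.55/313.56 ≈ -0.827752
C = arccos(-0.827752) ≈ 145.869°

C = 145.9°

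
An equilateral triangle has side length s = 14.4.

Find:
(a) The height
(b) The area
(a) The height splits the triangle into two 30-60-90 halves: h = s·√3/2 = 14.4·1.73205/2 ≈ 24.9415/2 ≈ 12.4708
(b) Area = (√3/4)·s² = (√3/4)·14.4² = (√3/4)·207.36 ≈ 0.433013·207.36 ≈ 89.7895

Height = 12.47, Area = 89.79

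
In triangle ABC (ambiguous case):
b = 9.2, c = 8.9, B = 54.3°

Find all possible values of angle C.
b/sin(B) = c/sin(C)  ⇒  sin(C) = c·sin(B)/b = 8.9·sin(54.3°)/9.2
sin(54.3°) ≈ 0.812084
sin(C) ≈ 8.9·0.812084/9.2 ≈ 7.22754/9.2 ≈ 0.785603
Candidate 1: C₁ = arcsin(0.785603) ≈ 51.7764°  →  A = 180° − 54.3° − 51.7764° ≈ 73.9236° > 0, valid
Candidate 2: C₂ = 180° − C₁ ≈ 128.224°  →  A = 180° − 54.3° − 128.224° ≈ -2.5236° ≤ 0, not a valid triangle

C = 51.78° (one solution)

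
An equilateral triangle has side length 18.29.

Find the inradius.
r = Area/s with s the semi-perimeter.
Area = (√3/4)·18.29² = (√3/4)·334.5241 ≈ 0.433013·334.5241 ≈ 144.853
s = 3·18.29/2 = 27.435
r ≈ 144.853/27.435 ≈ 5.27987
(Equivalently r = side/(2√3) = 18.29/3.4641 ≈ 5.27987.)

r = 5.28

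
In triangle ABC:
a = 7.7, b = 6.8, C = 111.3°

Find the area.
Two sides and the included angle (SAS): A = ½·a·b·sin(C) = ½·7.7·6.8·sin(111.3°)
sin(111.3°) ≈ 0.931691
A ≈ ½·52.36·0.931691 = 26.18·0.931691 ≈ 24.3917

Area = 24.39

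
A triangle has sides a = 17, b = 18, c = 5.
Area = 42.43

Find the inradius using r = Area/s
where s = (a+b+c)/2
s = (17 + 18 + 5)/2 = 40/2 = 20
r = Area/s = 42.43/20 ≈ 2.1215

r = 2.122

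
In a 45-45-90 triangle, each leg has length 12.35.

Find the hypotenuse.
In a 45-45-90 triangle the sides are in ratio 1 : 1 : √2, so hypotenuse = leg·√2.
Hypotenuse = 12.35·√2 ≈ 12.35·1.41421 ≈ 17.4655

Hypotenuse = 12.35√2 = 17.47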